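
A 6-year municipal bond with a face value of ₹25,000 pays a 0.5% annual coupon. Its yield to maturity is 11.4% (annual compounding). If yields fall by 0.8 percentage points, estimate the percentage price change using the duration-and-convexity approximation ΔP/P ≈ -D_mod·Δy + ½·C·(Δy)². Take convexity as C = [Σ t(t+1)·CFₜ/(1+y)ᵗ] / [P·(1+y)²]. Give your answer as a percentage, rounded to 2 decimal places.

With y = 0.114:
  t   CF        PV=CF/(1+0.114)^t    t·PV        t(t+1)·PV
  1       125.00       112.2083       112.2083         224.4165
  2       125.00       100.7255       201.4511         604.3533
  3       125.00        90.4179       271.2537       1,085.0149
  4       125.00        81.1651       324.6603       1,623.3017
  5       125.00        72.8591       364.2957       2,185.7743
  6    25,125.00    13,146.0393    78,876.2356     552,133.6495
  Σ                 13,603.4152    80,150.1048     557,856.5102
P = 13,603.4152; D_Mac = 5.89191 yrs; D_mod = 5.28897 yrs; C = 33.04488.
Duration effect: -5.28897 × (-0.008) = +0.042312
Convexity effect: 0.5 × 33.04488 × (-0.008)² = +0.0010574
ΔP/P ≈ +0.042312 + 0.0010574 = +0.043369 = +4.3369%.

+4.34%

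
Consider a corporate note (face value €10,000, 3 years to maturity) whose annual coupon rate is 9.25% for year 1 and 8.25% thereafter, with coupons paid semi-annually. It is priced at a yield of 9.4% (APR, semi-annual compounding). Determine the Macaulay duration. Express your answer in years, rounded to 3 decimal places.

2.694 years

Periodic yield y = 0.047. Discount each cash flow and weight by its period:
  t   CF        PV=CF/(1+0.047)^t    t·PV
  1       462.50       441.7383       441.7383
  2       462.50       421.9086       843.8172
  3       412.50       359.4048     1,078.2145
  4       412.50       343.2711     1,373.0844
  5       412.50       327.8616     1,639.3080
  6    10,412.50     7,904.5095    47,427.0568
  Σ                  9,798.6939    52,803.2191
Price P = Σ PV = 9,798.6939.
Macaulay duration = Σ(t·PV) / P = 52,803.2191 / 9,798.6939 = 5.38880 half-year periods.
In years: 5.38880 / 2 = 2.69440 years.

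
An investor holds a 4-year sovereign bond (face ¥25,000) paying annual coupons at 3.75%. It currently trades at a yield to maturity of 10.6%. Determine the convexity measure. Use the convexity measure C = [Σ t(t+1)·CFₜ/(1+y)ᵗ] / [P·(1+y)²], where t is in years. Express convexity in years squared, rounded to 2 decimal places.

With y = 0.106:
  t   CF        PV=CF/(1+0.106)^t    t·PV        t(t+1)·PV
  1       937.50       847.6492       847.6492       1,695.2984
  2       937.50       766.4098     1,532.8195       4,598.4585
  3       937.50       692.9564     2,078.8691       8,315.4765
  4    25,937.50    17,334.3518    69,337.4072     346,687.0359
  Σ                 19,641.3671    73,796.7450     361,296.2693
P = 19,641.3671.
Convexity = Σ t(t+1)·PV / [P·(1+y)²] = 361,296.2693 / (19,641.3671 × 1.223236) = 15.03770.

15.04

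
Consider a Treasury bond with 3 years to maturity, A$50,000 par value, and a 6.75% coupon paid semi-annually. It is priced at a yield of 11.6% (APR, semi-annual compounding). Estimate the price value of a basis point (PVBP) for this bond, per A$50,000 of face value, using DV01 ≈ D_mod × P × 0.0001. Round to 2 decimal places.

Periodic yield y = 0.058.
  t   CF        PV=CF/(1+0.058)^t    t·PV
  1     1,687.50     1,594.9905     1,594.9905
  2     1,687.50     1,507.5525     3,015.1050
  3     1,687.50     1,424.9078     4,274.7235
  4     1,687.50     1,346.7938     5,387.1752
  5     1,687.50     1,272.9620     6,364.8101
  6    51,687.50    36,852.8874   221,117.3246
  Σ                 44,000.0942   241,754.1290
P = 44,000.0942; D_Mac = 5.49440 half-year periods = 2.74720 yrs; D_mod = 2.59660 yrs.
DV01 ≈ 2.59660 × 44,000.0942 × 0.0001 = 11.425053.

A$11.43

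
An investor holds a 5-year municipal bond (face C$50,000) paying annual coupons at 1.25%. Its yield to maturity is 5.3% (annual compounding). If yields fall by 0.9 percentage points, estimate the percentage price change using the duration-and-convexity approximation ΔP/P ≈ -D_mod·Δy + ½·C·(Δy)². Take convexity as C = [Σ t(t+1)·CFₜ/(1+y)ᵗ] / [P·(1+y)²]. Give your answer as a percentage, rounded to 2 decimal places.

+4.26%

With y = 0.053:
  t   CF        PV=CF/(1+0.053)^t    t·PV        t(t+1)·PV
  1       625.00       593.5423       593.5423       1,187.0845
  2       625.00       563.6679     1,127.3357       3,382.0072
  3       625.00       535.2971     1,605.8913       6,423.5654
  4       625.00       508.3543     2,033.4173      10,167.0867
  5    50,625.00    39,104.1797   195,520.8986   1,173,125.3918
  Σ                 41,305.0413   200,881.0853   1,194,285.1356
P = 41,305.0413; D_Mac = 4.86336 yrs; D_mod = 4.61857 yrs; C = 26.07644.
Duration effect: -4.61857 × (-0.009) = +0.041567
Convexity effect: 0.5 × 26.07644 × (-0.009)² = +0.0010561
ΔP/P ≈ +0.041567 + 0.0010561 = +0.042623 = +4.2623%.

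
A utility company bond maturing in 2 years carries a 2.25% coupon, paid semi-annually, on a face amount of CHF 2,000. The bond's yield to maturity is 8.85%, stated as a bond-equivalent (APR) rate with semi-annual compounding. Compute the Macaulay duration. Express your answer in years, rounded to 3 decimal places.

1.964 years

Periodic yield y = 0.04425. Discount each cash flow and weight by its period:
  t   CF        PV=CF/(1+0.04425)^t    t·PV
  1        22.50        21.5466        21.5466
  2        22.50        20.6335        41.2671
  3        22.50        19.7592        59.2776
  4     2,022.50     1,700.8679     6,803.4718
  Σ                  1,762.8072     6,925.5629
Price P = Σ PV = 1,762.8072.
Macaulay duration = Σ(t·PV) / P = 6,925.5629 / 1,762.8072 = 3.92871 half-year periods.
In years: 3.92871 / 2 = 1.96436 years.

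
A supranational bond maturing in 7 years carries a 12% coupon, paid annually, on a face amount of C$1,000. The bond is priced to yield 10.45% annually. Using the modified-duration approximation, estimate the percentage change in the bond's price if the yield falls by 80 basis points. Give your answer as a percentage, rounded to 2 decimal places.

Periodic yield y = 0.1045. Modified duration first:
  t   CF        PV=CF/(1+0.1045)^t    t·PV
  1       120.00       108.6464       108.6464
  2       120.00        98.3671       196.7342
  3       120.00        89.0603       267.1809
  4       120.00        80.6340       322.5361
  5       120.00        73.0050       365.0250
  6       120.00        66.0978       396.5867
  7     1,120.00       558.5448     3,909.8133
  Σ                  1,074.3554     5,566.5227
P = 1,074.3554; D_Mac = 5.18127 yrs; D_mod = 5.18127/(1+0.1045) = 4.69105 yrs.
ΔP/P ≈ -D_mod · Δy = -4.69105 × (-0.008) = +0.037528 = +3.7528%.

+3.75%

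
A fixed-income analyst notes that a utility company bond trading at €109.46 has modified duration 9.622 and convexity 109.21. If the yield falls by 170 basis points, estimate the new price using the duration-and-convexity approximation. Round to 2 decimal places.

Duration effect: -D_mod·Δy = -9.622 × (-0.017) = +0.163574
Convexity effect: ½·C·(Δy)² = 0.5 × 109.21 × (-0.017)² = +0.015780845
ΔP/P ≈ +0.163574 + 0.015780845 = +0.179354845
New price ≈ 109.46 × (1 + 0.179354845) = 129.0921813337.

€129.09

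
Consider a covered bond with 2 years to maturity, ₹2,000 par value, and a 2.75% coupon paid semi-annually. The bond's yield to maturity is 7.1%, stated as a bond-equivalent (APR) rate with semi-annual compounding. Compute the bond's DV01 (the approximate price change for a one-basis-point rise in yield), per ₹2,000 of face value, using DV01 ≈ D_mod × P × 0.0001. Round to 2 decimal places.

Periodic yield y = 0.0355.
  t   CF        PV=CF/(1+0.0355)^t    t·PV
  1        27.50        26.5572        26.5572
  2        27.50        25.6468        51.2935
  3        27.50        24.7675        74.3025
  4     2,027.50     1,763.4390     7,053.7561
  Σ                  1,840.4105     7,205.9094
P = 1,840.4105; D_Mac = 3.91538 half-year periods = 1.95769 yrs; D_mod = 1.89058 yrs.
DV01 ≈ 1.89058 × 1,840.4105 × 0.0001 = 0.347943.

₹0.35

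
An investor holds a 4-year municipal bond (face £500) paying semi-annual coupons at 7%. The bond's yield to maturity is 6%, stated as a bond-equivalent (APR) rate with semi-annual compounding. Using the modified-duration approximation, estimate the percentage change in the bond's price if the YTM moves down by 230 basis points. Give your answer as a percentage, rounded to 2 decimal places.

Periodic yield y = 0.03. Modified duration first:
  t   CF        PV=CF/(1+0.03)^t    t·PV
  1        17.50        16.9903        16.9903
  2        17.50        16.4954        32.9909
  3        17.50        16.0150        48.0449
  4        17.50        15.5485        62.1941
  5        17.50        15.0957        75.4783
  6        17.50        14.6560        87.9358
  7        17.50        14.2291        99.6037
  8       517.50       408.5193     3,268.1542
  Σ                    517.5492     3,691.3922
P = 517.5492; D_Mac = 7.13245 half-year periods = 3.56622 yrs; D_mod = 3.56622/(1+0.03) = 3.46235 yrs.
ΔP/P ≈ -D_mod · Δy = -3.46235 × (-0.023) = +0.079634 = +7.9634%.

+7.96%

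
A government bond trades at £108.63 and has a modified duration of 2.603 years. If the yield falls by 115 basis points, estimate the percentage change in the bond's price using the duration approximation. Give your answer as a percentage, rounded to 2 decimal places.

+2.99%

Duration approximation: ΔP/P ≈ -D_mod · Δy = -2.603 × (-0.0115) = +0.0299345.
As a percentage: +2.99345%.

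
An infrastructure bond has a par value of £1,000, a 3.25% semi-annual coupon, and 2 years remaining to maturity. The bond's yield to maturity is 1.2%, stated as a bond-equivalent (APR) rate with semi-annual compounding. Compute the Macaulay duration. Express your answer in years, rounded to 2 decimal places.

1.95 years

Periodic yield y = 0.006. Discount each cash flow and weight by its period:
  t   CF        PV=CF/(1+0.006)^t    t·PV
  1        16.25        16.1531        16.1531
  2        16.25        16.0567        32.1135
  3        16.25        15.9610        47.8829
  4     1,016.25       992.2215     3,968.8860
  Σ                  1,040.3923     4,065.0355
Price P = Σ PV = 1,040.3923.
Macaulay duration = Σ(t·PV) / P = 4,065.0355 / 1,040.3923 = 3.90721 half-year periods.
In years: 3.90721 / 2 = 1.95361 years.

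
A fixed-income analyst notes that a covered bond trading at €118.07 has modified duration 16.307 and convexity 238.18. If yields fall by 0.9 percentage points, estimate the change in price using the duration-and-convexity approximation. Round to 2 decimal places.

+€18.47

Duration effect: -D_mod·Δy = -16.307 × (-0.009) = +0.146763
Convexity effect: ½·C·(Δy)² = 0.5 × 238.18 × (-0.009)² = +0.00964629
ΔP/P ≈ +0.146763 + 0.00964629 = +0.15640929
ΔP ≈ 118.07 × (+0.15640929) = +18.4672448703.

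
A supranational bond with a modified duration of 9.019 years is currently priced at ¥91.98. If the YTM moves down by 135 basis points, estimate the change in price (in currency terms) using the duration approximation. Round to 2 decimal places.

+¥11.20

Duration approximation: ΔP/P ≈ -D_mod · Δy = -9.019 × (-0.0135) = +0.1217565.
ΔP ≈ 91.98 × (+0.1217565) = +11.19916287.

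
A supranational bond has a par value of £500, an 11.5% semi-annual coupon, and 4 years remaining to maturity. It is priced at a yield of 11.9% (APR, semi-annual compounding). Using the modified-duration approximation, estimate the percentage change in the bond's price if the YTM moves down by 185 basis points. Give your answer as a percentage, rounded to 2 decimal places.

Periodic yield y = 0.0595. Modified duration first:
  t   CF        PV=CF/(1+0.0595)^t    t·PV
  1        28.75        27.1354        27.1354
  2        28.75        25.6116        51.2231
  3        28.75        24.1732        72.5197
  4        28.75        22.8157        91.2628
  5        28.75        21.5344       107.6721
  6        28.75        20.3251       121.9504
  7        28.75        19.1836       134.2855
  8       528.75       332.9988     2,663.9905
  Σ                    493.7779     3,270.0397
P = 493.7779; D_Mac = 6.62249 half-year periods = 3.31125 yrs; D_mod = 3.31125/(1+0.0595) = 3.12529 yrs.
ΔP/P ≈ -D_mod · Δy = -3.12529 × (-0.0185) = +0.057818 = +5.7818%.

+5.78%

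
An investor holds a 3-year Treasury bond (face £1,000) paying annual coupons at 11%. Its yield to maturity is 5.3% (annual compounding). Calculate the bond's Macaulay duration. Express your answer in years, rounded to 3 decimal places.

2.733 years

Periodic yield y = 0.053. Discount each cash flow and weight by its year:
  t   CF        PV=CF/(1+0.053)^t    t·PV
  1       110.00       104.4634       104.4634
  2       110.00        99.2055       198.4111
  3     1,110.00       950.6877     2,852.0630
  Σ                  1,154.3567     3,154.9376
Price P = Σ PV = 1,154.3567.
Macaulay duration = Σ(t·PV) / P = 3,154.9376 / 1,154.3567 = 2.73307 years.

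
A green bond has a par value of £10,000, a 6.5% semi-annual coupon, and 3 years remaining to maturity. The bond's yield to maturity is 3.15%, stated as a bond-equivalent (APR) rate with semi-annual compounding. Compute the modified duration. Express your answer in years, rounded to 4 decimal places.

2.7422 years

Periodic yield y = 0.01575. First find Macaulay duration:
  t   CF        PV=CF/(1+0.01575)^t    t·PV
  1       325.00       319.9606       319.9606
  2       325.00       314.9994       629.9988
  3       325.00       310.1151       930.3452
  4       325.00       305.3065     1,221.2260
  5       325.00       300.5725     1,502.8624
  6    10,325.00     9,400.8922    56,405.3534
  Σ                 10,951.8463    61,009.7463
P = 10,951.8463; Macaulay duration = 61,009.7463 / 10,951.8463 = 5.57073 half-year periods = 2.78536 years.
Modified duration = D_Mac / (1 + y) = 2.78536 / 1.01575 = 2.74217 years.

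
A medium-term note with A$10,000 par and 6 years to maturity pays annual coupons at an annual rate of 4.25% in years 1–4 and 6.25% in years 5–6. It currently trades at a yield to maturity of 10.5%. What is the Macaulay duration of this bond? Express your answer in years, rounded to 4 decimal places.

Periodic yield y = 0.105. Discount each cash flow and weight by its year:
  t   CF        PV=CF/(1+0.105)^t    t·PV
  1       425.00       384.6154       384.6154
  2       425.00       348.0682       696.1364
  3       425.00       314.9939       944.9816
  4       425.00       285.0623     1,140.2493
  5       625.00       379.3749     1,896.8746
  6    10,625.00     5,836.5374    35,019.2242
  Σ                  7,548.6521    40,082.0816
Price P = Σ PV = 7,548.6521.
Macaulay duration = Σ(t·PV) / P = 40,082.0816 / 7,548.6521 = 5.30983 years.

5.3098 years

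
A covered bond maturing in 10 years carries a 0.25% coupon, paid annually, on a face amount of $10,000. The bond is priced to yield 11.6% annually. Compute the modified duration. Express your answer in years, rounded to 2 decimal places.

Periodic yield y = 0.116. First find Macaulay duration:
  t   CF        PV=CF/(1+0.116)^t    t·PV
  1        25.00        22.4014        22.4014
  2        25.00        20.0730        40.1459
  3        25.00        17.9865        53.9596
  4        25.00        16.1170        64.4679
  5        25.00        14.4417        72.2086
  6        25.00        12.9406        77.6437
  7        25.00        11.5955        81.1687
  8        25.00        10.3903        83.1221
  9        25.00         9.3103        83.7924
  10   10,025.00     3,345.3567    33,453.5673
  Σ                  3,480.6130    34,032.4776
P = 3,480.6130; Macaulay duration = 34,032.4776 / 3,480.6130 = 9.77773 years.
Modified duration = D_Mac / (1 + y) = 9.77773 / 1.116 = 8.76140 years.

8.76 years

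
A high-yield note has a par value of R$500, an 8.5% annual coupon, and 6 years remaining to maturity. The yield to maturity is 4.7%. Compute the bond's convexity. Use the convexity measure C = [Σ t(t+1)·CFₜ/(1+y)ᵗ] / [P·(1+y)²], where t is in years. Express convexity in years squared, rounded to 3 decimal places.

With y = 0.047:
  t   CF        PV=CF/(1+0.047)^t    t·PV        t(t+1)·PV
  1        42.50        40.5922        40.5922          81.1843
  2        42.50        38.7700        77.5400         232.6199
  3        42.50        37.0296       111.0888         444.3551
  4        42.50        35.3673       141.4693         707.3465
  5        42.50        33.7797       168.8984       1,013.3904
  6       542.50       411.8316     2,470.9895      17,296.9266
  Σ                    597.3703     3,010.5781      19,775.8227
P = 597.3703.
Convexity = Σ t(t+1)·PV / [P·(1+y)²] = 19,775.8227 / (597.3703 × 1.096209) = 30.19935.

30.199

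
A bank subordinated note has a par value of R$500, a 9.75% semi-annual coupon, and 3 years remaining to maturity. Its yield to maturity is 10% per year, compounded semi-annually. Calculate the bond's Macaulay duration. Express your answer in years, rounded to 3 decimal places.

2.671 years

Periodic yield y = 0.05. Discount each cash flow and weight by its period:
  t   CF        PV=CF/(1+0.05)^t    t·PV
  1       24.375        23.2143        23.2143
  2       24.375        22.1088        44.2177
  3       24.375        21.0560        63.1681
  4       24.375        20.0534        80.2135
  5       24.375        19.0985        95.4923
  6      524.375       391.2967     2,347.7802
  Σ                    496.8277     2,654.0860
Price P = Σ PV = 496.8277.
Macaulay duration = Σ(t·PV) / P = 2,654.0860 / 496.8277 = 5.34207 half-year periods.
In years: 5.34207 / 2 = 2.67103 years.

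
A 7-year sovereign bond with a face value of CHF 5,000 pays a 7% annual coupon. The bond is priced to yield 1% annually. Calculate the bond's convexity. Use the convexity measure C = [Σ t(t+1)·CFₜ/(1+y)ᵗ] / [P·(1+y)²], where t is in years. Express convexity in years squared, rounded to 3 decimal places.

44.254

With y = 0.01:
  t   CF        PV=CF/(1+0.01)^t    t·PV        t(t+1)·PV
  1       350.00       346.5347       346.5347         693.0693
  2       350.00       343.1036       686.2072       2,058.6217
  3       350.00       339.7066     1,019.1197       4,076.4786
  4       350.00       336.3431     1,345.3725       6,726.8624
  5       350.00       333.0130     1,665.0650       9,990.3897
  6       350.00       329.7158     1,978.2950      13,848.0650
  7     5,350.00     4,990.0416    34,930.2911     279,442.3292
  Σ                  7,018.4584    41,970.8851     316,835.8159
P = 7,018.4584.
Convexity = Σ t(t+1)·PV / [P·(1+y)²] = 316,835.8159 / (7,018.4584 × 1.020100) = 44.25372.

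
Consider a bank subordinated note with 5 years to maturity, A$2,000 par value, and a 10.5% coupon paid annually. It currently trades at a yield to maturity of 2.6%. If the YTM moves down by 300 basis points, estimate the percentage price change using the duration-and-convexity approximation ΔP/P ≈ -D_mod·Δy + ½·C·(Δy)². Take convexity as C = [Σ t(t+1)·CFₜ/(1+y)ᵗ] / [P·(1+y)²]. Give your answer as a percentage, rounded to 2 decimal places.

+13.52%

With y = 0.026:
  t   CF        PV=CF/(1+0.026)^t    t·PV        t(t+1)·PV
  1       210.00       204.6784       204.6784         409.3567
  2       210.00       199.4916       398.9832       1,196.9495
  3       210.00       194.4362       583.3087       2,333.2349
  4       210.00       189.5090       758.0360       3,790.1801
  5     2,210.00     1,943.8174     9,719.0871      58,314.5226
  Σ                  2,731.9326    11,664.0934      66,044.2438
P = 2,731.9326; D_Mac = 4.26954 yrs; D_mod = 4.16134 yrs; C = 22.96520.
Duration effect: -4.16134 × (-0.03) = +0.124840
Convexity effect: 0.5 × 22.96520 × (-0.03)² = +0.0103343
ΔP/P ≈ +0.124840 + 0.0103343 = +0.135175 = +13.5175%.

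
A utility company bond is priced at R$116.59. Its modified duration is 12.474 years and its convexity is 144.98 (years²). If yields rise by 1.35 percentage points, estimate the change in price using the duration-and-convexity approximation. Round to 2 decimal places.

-R$18.09

Duration effect: -D_mod·Δy = -12.474 × (+0.0135) = -0.168399
Convexity effect: ½·C·(Δy)² = 0.5 × 144.98 × (0.0135)² = +0.0132113025
ΔP/P ≈ -0.168399 + 0.0132113025 = -0.1551876975
ΔP ≈ 116.59 × (-0.1551876975) = -18.093333651525.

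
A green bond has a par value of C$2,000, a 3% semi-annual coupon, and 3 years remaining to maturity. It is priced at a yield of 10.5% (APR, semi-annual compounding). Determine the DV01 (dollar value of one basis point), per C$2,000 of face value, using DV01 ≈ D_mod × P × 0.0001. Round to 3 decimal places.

Periodic yield y = 0.0525.
  t   CF        PV=CF/(1+0.0525)^t    t·PV
  1        30.00        28.5036        28.5036
  2        30.00        27.0818        54.1635
  3        30.00        25.7309        77.1927
  4        30.00        24.4474        97.7896
  5        30.00        23.2279       116.1397
  6     2,030.00     1,493.3562     8,960.1372
  Σ                  1,622.3478     9,333.9264
P = 1,622.3478; D_Mac = 5.75334 half-year periods = 2.87667 yrs; D_mod = 2.73318 yrs.
DV01 ≈ 2.73318 × 1,622.3478 × 0.0001 = 0.443417.

C$0.443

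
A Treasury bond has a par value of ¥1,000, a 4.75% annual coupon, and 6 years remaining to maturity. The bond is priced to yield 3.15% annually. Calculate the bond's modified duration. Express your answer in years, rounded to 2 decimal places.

5.22 years

Periodic yield y = 0.0315. First find Macaulay duration:
  t   CF        PV=CF/(1+0.0315)^t    t·PV
  1        47.50        46.0494        46.0494
  2        47.50        44.6432        89.2864
  3        47.50        43.2799       129.8396
  4        47.50        41.9582       167.8327
  5        47.50        40.6769       203.3843
  6     1,047.50       869.6383     5,217.8296
  Σ                  1,086.2458     5,854.2220
P = 1,086.2458; Macaulay duration = 5,854.2220 / 1,086.2458 = 5.38941 years.
Modified duration = D_Mac / (1 + y) = 5.38941 / 1.0315 = 5.22483 years.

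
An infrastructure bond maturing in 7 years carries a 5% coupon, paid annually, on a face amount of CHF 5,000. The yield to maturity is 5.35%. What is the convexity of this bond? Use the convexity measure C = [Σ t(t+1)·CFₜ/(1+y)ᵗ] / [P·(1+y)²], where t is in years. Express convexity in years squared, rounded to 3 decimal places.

41.564

With y = 0.0535:
  t   CF        PV=CF/(1+0.0535)^t    t·PV        t(t+1)·PV
  1       250.00       237.3042       237.3042         474.6084
  2       250.00       225.2532       450.5064       1,351.5191
  3       250.00       213.8141       641.4424       2,565.7695
  4       250.00       202.9560       811.8239       4,059.1196
  5       250.00       192.6492       963.2462       5,779.4773
  6       250.00       182.8659     1,097.1955       7,680.3685
  7     5,250.00     3,645.1678    25,516.1745     204,129.3961
  Σ                  4,900.0105    29,717.6931     226,040.2585
P = 4,900.0105.
Convexity = Σ t(t+1)·PV / [P·(1+y)²] = 226,040.2585 / (4,900.0105 × 1.109862) = 41.56423.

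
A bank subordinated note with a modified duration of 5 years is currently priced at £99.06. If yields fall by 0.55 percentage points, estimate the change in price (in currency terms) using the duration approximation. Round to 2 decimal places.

Duration approximation: ΔP/P ≈ -D_mod · Δy = -5 × (-0.0055) = +0.027500.
ΔP ≈ 99.06 × (+0.027500) = +2.72415.

+£2.72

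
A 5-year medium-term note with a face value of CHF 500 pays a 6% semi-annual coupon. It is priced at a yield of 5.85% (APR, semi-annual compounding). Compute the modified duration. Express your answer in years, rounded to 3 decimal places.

Periodic yield y = 0.02925. First find Macaulay duration:
  t   CF        PV=CF/(1+0.02925)^t    t·PV
  1        15.00        14.5737        14.5737
  2        15.00        14.1596        28.3191
  3        15.00        13.7572        41.2715
  4        15.00        13.3662        53.4648
  5        15.00        12.9863        64.9317
  6        15.00        12.6173        75.7037
  7        15.00        12.2587        85.8110
  8        15.00        11.9103        95.2827
  9        15.00        11.5719       104.1468
  10      515.00       386.0099     3,860.0993
  Σ                    503.2111     4,423.6043
P = 503.2111; Macaulay duration = 4,423.6043 / 503.2111 = 8.79075 half-year periods = 4.39538 years.
Modified duration = D_Mac / (1 + y) = 4.39538 / 1.02925 = 4.27047 years.

4.270 years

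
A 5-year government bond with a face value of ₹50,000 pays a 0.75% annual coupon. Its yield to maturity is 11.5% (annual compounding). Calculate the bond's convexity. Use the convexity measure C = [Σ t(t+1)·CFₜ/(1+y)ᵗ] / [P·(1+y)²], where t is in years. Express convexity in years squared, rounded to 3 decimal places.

With y = 0.115:
  t   CF        PV=CF/(1+0.115)^t    t·PV        t(t+1)·PV
  1       375.00       336.3229       336.3229         672.6457
  2       375.00       301.6349       603.2697       1,809.8092
  3       375.00       270.5245       811.5736       3,246.2945
  4       375.00       242.6229       970.4916       4,852.4581
  5    50,375.00    29,230.8014   146,154.0070     876,924.0419
  Σ                 30,381.9066   148,875.6648     887,505.2494
P = 30,381.9066.
Convexity = Σ t(t+1)·PV / [P·(1+y)²] = 887,505.2494 / (30,381.9066 × 1.243225) = 23.49666.

23.497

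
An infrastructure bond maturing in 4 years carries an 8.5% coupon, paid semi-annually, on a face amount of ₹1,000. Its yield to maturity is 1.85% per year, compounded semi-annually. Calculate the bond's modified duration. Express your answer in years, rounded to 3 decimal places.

3.506 years

Periodic yield y = 0.00925. First find Macaulay duration:
  t   CF        PV=CF/(1+0.00925)^t    t·PV
  1        42.50        42.1105        42.1105
  2        42.50        41.7245        83.4491
  3        42.50        41.3421       124.0263
  4        42.50        40.9632       163.8528
  5        42.50        40.5878       202.9388
  6        42.50        40.2158       241.2946
  7        42.50        39.8472       278.9303
  8     1,042.50       968.4696     7,747.7569
  Σ                  1,255.2606     8,884.3593
P = 1,255.2606; Macaulay duration = 8,884.3593 / 1,255.2606 = 7.07770 half-year periods = 3.53885 years.
Modified duration = D_Mac / (1 + y) = 3.53885 / 1.00925 = 3.50642 years.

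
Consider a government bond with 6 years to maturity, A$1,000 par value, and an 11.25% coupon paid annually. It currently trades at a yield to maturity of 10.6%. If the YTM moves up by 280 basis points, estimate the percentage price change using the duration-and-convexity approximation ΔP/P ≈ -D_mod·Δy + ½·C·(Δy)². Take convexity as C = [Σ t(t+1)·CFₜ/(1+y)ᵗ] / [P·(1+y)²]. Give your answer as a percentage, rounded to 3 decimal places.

With y = 0.106:
  t   CF        PV=CF/(1+0.106)^t    t·PV        t(t+1)·PV
  1       112.50       101.7179       101.7179         203.4358
  2       112.50        91.9692       183.9383         551.8150
  3       112.50        83.1548       249.4643         997.8572
  4       112.50        75.1851       300.7406       1,503.7028
  5       112.50        67.9793       339.8967       2,039.3799
  6     1,112.50       607.8120     3,646.8719      25,528.1033
  Σ                  1,027.8183     4,822.6297      30,824.2940
P = 1,027.8183; D_Mac = 4.69210 yrs; D_mod = 4.24241 yrs; C = 24.51696.
Duration effect: -4.24241 × (+0.028) = -0.118787
Convexity effect: 0.5 × 24.51696 × (0.028)² = +0.0096106
ΔP/P ≈ -0.118787 + 0.0096106 = -0.109177 = -10.9177%.

-10.918%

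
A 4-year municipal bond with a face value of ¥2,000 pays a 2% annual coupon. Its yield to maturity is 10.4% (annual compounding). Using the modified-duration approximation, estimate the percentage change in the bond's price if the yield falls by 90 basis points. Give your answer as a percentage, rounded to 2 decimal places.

Periodic yield y = 0.104. Modified duration first:
  t   CF        PV=CF/(1+0.104)^t    t·PV
  1        40.00        36.2319        36.2319
  2        40.00        32.8187        65.6375
  3        40.00        29.7271        89.1813
  4     2,040.00     1,373.2635     5,493.0540
  Σ                  1,472.0412     5,684.1047
P = 1,472.0412; D_Mac = 3.86138 yrs; D_mod = 3.86138/(1+0.104) = 3.49762 yrs.
ΔP/P ≈ -D_mod · Δy = -3.49762 × (-0.009) = +0.031479 = +3.1479%.

+3.15%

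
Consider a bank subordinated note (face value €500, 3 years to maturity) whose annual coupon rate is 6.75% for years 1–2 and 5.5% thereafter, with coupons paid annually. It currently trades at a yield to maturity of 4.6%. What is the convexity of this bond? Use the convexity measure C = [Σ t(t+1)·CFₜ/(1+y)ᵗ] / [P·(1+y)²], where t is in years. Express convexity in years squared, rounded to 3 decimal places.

10.082

With y = 0.046:
  t   CF        PV=CF/(1+0.046)^t    t·PV        t(t+1)·PV
  1        33.75        32.2658        32.2658          64.5315
  2        33.75        30.8468        61.6936         185.0809
  3       527.50       460.9220     1,382.7659       5,531.0637
  Σ                    524.0346     1,476.7253       5,780.6761
P = 524.0346.
Convexity = Σ t(t+1)·PV / [P·(1+y)²] = 5,780.6761 / (524.0346 × 1.094116) = 10.08220.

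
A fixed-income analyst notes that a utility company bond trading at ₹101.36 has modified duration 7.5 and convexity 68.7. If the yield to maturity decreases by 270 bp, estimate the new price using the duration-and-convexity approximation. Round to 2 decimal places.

Duration effect: -D_mod·Δy = -7.5 × (-0.027) = +0.202500
Convexity effect: ½·C·(Δy)² = 0.5 × 68.7 × (-0.027)² = +0.02504115
ΔP/P ≈ +0.202500 + 0.02504115 = +0.22754115
New price ≈ 101.36 × (1 + 0.22754115) = 124.423570964.

₹124.42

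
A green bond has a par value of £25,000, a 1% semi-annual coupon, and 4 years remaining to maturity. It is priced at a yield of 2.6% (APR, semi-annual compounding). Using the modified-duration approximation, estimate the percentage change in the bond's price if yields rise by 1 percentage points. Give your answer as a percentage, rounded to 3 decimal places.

Periodic yield y = 0.013. Modified duration first:
  t   CF        PV=CF/(1+0.013)^t    t·PV
  1       125.00       123.3959       123.3959
  2       125.00       121.8123       243.6246
  3       125.00       120.2491       360.7472
  4       125.00       118.7059       474.8235
  5       125.00       117.1825       585.9125
  6       125.00       115.6787       694.0721
  7       125.00       114.1942       799.3591
  8    25,125.00    22,658.4662   181,267.7293
  Σ                 23,489.6846   184,549.6642
P = 23,489.6846; D_Mac = 7.85663 half-year periods = 3.92831 yrs; D_mod = 3.92831/(1+0.013) = 3.87790 yrs.
ΔP/P ≈ -D_mod · Δy = -3.87790 × (+0.01) = -0.038779 = -3.8779%.

-3.878%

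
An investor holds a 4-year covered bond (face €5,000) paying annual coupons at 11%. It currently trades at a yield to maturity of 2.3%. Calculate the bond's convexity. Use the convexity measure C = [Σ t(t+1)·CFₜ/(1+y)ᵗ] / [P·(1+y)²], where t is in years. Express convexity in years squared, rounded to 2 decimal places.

With y = 0.023:
  t   CF        PV=CF/(1+0.023)^t    t·PV        t(t+1)·PV
  1       550.00       537.6344       537.6344       1,075.2688
  2       550.00       525.5468     1,051.0937       3,153.2810
  3       550.00       513.7310     1,541.1931       6,164.7722
  4     5,550.00     5,067.4614    20,269.8456     101,349.2278
  Σ                  6,644.3736    23,399.7667     111,742.5498
P = 6,644.3736.
Convexity = Σ t(t+1)·PV / [P·(1+y)²] = 111,742.5498 / (6,644.3736 × 1.046529) = 16.06990.

16.07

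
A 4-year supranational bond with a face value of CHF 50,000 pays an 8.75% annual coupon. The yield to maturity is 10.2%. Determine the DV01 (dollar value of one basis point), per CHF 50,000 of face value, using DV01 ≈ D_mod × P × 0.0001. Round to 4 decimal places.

CHF 15.2870

Periodic yield y = 0.102.
  t   CF        PV=CF/(1+0.102)^t    t·PV
  1     4,375.00     3,970.0544     3,970.0544
  2     4,375.00     3,602.5902     7,205.1805
  3     4,375.00     3,269.1382     9,807.4145
  4    54,375.00    36,869.9791   147,479.9166
  Σ                 47,711.7620   168,462.5659
P = 47,711.7620; D_Mac = 3.53084 yrs; D_mod = 3.20403 yrs.
DV01 ≈ 3.20403 × 47,711.7620 × 0.0001 = 15.286984.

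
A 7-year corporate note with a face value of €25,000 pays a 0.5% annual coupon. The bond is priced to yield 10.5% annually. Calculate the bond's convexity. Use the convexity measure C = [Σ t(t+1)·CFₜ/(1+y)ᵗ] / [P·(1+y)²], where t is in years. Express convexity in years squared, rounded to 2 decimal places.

With y = 0.105:
  t   CF        PV=CF/(1+0.105)^t    t·PV        t(t+1)·PV
  1       125.00       113.1222       113.1222         226.2443
  2       125.00       102.3730       204.7460         614.2380
  3       125.00        92.6453       277.9358       1,111.7431
  4       125.00        83.8419       335.3674       1,676.8372
  5       125.00        75.8750       379.3749       2,276.2496
  6       125.00        68.6651       411.9909       2,883.9361
  7    25,125.00    12,490.2210    87,431.5473     699,452.3784
  Σ                 13,026.7435    89,154.0845     708,241.6267
P = 13,026.7435.
Convexity = Σ t(t+1)·PV / [P·(1+y)²] = 708,241.6267 / (13,026.7435 × 1.221025) = 44.52675.

44.53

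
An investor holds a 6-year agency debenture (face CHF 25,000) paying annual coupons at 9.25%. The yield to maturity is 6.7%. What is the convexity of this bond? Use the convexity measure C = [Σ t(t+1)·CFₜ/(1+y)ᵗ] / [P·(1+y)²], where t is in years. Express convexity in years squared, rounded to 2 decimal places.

28.25

With y = 0.067:
  t   CF        PV=CF/(1+0.067)^t    t·PV        t(t+1)·PV
  1     2,312.50     2,167.2915     2,167.2915       4,334.5829
  2     2,312.50     2,031.2010     4,062.4020      12,187.2060
  3     2,312.50     1,903.6560     5,710.9681      22,843.8726
  4     2,312.50     1,784.1200     7,136.4800      35,682.4002
  5     2,312.50     1,672.0900     8,360.4499      50,162.6994
  6    27,312.50    18,508.6583   111,051.9498     777,363.6487
  Σ                 28,067.0168   138,489.5414     902,574.4098
P = 28,067.0168.
Convexity = Σ t(t+1)·PV / [P·(1+y)²] = 902,574.4098 / (28,067.0168 × 1.138489) = 28.24606.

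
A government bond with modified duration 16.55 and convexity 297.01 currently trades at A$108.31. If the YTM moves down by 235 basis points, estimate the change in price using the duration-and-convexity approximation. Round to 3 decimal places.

Duration effect: -D_mod·Δy = -16.55 × (-0.0235) = +0.388925
Convexity effect: ½·C·(Δy)² = 0.5 × 297.01 × (-0.0235)² = +0.08201188625
ΔP/P ≈ +0.388925 + 0.08201188625 = +0.47093688625
ΔP ≈ 108.31 × (+0.47093688625) = +51.0071741497375.

+A$51.007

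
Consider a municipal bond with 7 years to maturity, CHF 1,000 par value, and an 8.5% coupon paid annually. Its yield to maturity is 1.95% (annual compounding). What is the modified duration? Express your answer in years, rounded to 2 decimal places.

5.70 years

Periodic yield y = 0.0195. First find Macaulay duration:
  t   CF        PV=CF/(1+0.0195)^t    t·PV
  1        85.00        83.3742        83.3742
  2        85.00        81.7795       163.5590
  3        85.00        80.2153       240.6459
  4        85.00        78.6810       314.7241
  5        85.00        77.1761       385.8805
  6        85.00        75.6999       454.1997
  7     1,085.00       947.8053     6,634.6370
  Σ                  1,424.7314     8,277.0203
P = 1,424.7314; Macaulay duration = 8,277.0203 / 1,424.7314 = 5.80953 years.
Modified duration = D_Mac / (1 + y) = 5.80953 / 1.0195 = 5.69841 years.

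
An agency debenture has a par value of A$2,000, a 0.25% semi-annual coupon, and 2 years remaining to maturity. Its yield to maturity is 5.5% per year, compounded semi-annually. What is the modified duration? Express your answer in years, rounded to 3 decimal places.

Periodic yield y = 0.0275. First find Macaulay duration:
  t   CF        PV=CF/(1+0.0275)^t    t·PV
  1         2.50         2.4331         2.4331
  2         2.50         2.3680         4.7359
  3         2.50         2.3046         6.9138
  4     2,002.50     1,796.5744     7,186.2975
  Σ                  1,803.6800     7,200.3803
P = 1,803.6800; Macaulay duration = 7,200.3803 / 1,803.6800 = 3.99205 half-year periods = 1.99602 years.
Modified duration = D_Mac / (1 + y) = 1.99602 / 1.0275 = 1.94260 years.

1.943 years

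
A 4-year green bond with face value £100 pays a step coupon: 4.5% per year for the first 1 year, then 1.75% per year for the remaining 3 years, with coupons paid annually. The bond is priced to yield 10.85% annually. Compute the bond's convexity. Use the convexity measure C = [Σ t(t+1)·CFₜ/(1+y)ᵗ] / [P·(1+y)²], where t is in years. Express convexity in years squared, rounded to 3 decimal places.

15.143

With y = 0.1085:
  t   CF        PV=CF/(1+0.1085)^t    t·PV        t(t+1)·PV
  1         4.50         4.0595         4.0595           8.1191
  2         1.75         1.4242         2.8484           8.5451
  3         1.75         1.2848         3.8544          15.4174
  4       101.75        67.3894       269.5576       1,347.7881
  Σ                     74.1579       280.3199       1,379.8698
P = 74.1579.
Convexity = Σ t(t+1)·PV / [P·(1+y)²] = 1,379.8698 / (74.1579 × 1.228772) = 15.14290.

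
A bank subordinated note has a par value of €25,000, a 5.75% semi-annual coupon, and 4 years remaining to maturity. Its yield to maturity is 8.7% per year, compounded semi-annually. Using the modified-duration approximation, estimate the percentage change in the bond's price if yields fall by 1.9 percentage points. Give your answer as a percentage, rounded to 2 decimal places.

+6.57%

Periodic yield y = 0.0435. Modified duration first:
  t   CF        PV=CF/(1+0.0435)^t    t·PV
  1       718.75       688.7877       688.7877
  2       718.75       660.0745     1,320.1490
  3       718.75       632.5582     1,897.6746
  4       718.75       606.1890     2,424.7560
  5       718.75       580.9190     2,904.5951
  6       718.75       556.7025     3,340.2147
  7       718.75       533.4954     3,734.4678
  8    25,718.75    18,294.0655   146,352.5240
  Σ                 22,552.7918   162,663.1689
P = 22,552.7918; D_Mac = 7.21255 half-year periods = 3.60628 yrs; D_mod = 3.60628/(1+0.0435) = 3.45594 yrs.
ΔP/P ≈ -D_mod · Δy = -3.45594 × (-0.019) = +0.065663 = +6.5663%.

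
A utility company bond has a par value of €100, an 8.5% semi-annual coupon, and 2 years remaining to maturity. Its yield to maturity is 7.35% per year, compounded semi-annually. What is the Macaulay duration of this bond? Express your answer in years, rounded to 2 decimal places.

Periodic yield y = 0.03675. Discount each cash flow and weight by its period:
  t   CF        PV=CF/(1+0.03675)^t    t·PV
  1         4.25         4.0993         4.0993
  2         4.25         3.9540         7.9081
  3         4.25         3.8139        11.4416
  4       104.25        90.2360       360.9440
  Σ                    102.1033       384.3931
Price P = Σ PV = 102.1033.
Macaulay duration = Σ(t·PV) / P = 384.3931 / 102.1033 = 3.76475 half-year periods.
In years: 3.76475 / 2 = 1.88237 years.

1.88 years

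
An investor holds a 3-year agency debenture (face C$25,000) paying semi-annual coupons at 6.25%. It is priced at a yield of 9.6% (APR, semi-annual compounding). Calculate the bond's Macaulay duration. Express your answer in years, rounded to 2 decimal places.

Periodic yield y = 0.048. Discount each cash flow and weight by its period:
  t   CF        PV=CF/(1+0.048)^t    t·PV
  1       781.25       745.4676       745.4676
  2       781.25       711.3240     1,422.6480
  3       781.25       678.7443     2,036.2328
  4       781.25       647.6568     2,590.6270
  5       781.25       617.9931     3,089.9654
  6    25,781.25    19,459.7060   116,758.2359
  Σ                 22,860.8917   126,643.1768
Price P = Σ PV = 22,860.8917.
Macaulay duration = Σ(t·PV) / P = 126,643.1768 / 22,860.8917 = 5.53973 half-year periods.
In years: 5.53973 / 2 = 2.76987 years.

2.77 years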